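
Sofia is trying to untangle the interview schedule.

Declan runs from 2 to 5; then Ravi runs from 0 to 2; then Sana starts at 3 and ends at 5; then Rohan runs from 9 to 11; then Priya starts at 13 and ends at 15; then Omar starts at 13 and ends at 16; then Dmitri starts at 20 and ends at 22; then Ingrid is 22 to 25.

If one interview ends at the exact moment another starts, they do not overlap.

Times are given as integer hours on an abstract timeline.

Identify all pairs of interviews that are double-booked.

Declan & Sana, Omar & Priya

Two intervals overlap when each starts before the other ends.
Sorted by start: Ravi, Declan, Sana, Rohan, Priya, Omar, Dmitri, Ingrid.
Declan starts exactly when Ravi ends (back-to-back, no overlap), so Ravi has no further overlaps.
Sana starts before Declan ends → Declan and Sana overlap.
Rohan starts after Declan ends, so Declan has no further overlaps.
Rohan starts after Sana ends, so Sana has no further overlaps.
Priya starts after Rohan ends, so Rohan has no further overlaps.
Omar starts before Priya ends → Priya and Omar overlap.
Dmitri starts after Priya ends, so Priya has no further overlaps.
Dmitri starts after Omar ends, so Omar has no further overlaps.
Ingrid starts exactly when Dmitri ends (back-to-back, no overlap).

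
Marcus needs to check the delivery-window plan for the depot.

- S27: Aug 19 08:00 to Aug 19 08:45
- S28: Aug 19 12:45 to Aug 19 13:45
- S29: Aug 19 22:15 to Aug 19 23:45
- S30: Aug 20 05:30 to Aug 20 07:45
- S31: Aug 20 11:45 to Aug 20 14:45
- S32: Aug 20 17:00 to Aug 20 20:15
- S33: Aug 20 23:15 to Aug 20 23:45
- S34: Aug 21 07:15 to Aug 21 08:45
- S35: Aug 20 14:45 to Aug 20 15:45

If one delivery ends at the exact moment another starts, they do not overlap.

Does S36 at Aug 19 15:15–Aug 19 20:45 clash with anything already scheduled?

No — it doesn't clash with anything

S27: ends Aug 19 08:45 at or before S36 starts Aug 19 15:15 → clear.
S28: ends Aug 19 13:45 at or before S36 starts Aug 19 15:15 → clear.
S29: starts Aug 19 22:15 at or after S36 ends Aug 19 20:45 → clear.
S30: starts Aug 20 05:30 at or after S36 ends Aug 19 20:45 → clear.
S31: starts Aug 20 11:45 at or after S36 ends Aug 19 20:45 → clear.
S35: starts Aug 20 14:45 at or after S36 ends Aug 19 20:45 → clear.
S32: starts Aug 20 17:00 at or after S36 ends Aug 19 20:45 → clear.
S33: starts Aug 20 23:15 at or after S36 ends Aug 19 20:45 → clear.
S34: starts Aug 21 07:15 at or after S36 ends Aug 19 20:45 → clear.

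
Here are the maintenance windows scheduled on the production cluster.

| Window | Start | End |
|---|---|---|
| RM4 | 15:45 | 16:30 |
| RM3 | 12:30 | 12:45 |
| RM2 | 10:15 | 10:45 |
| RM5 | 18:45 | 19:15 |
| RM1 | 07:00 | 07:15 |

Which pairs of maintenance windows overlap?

Sorted by start: RM1, RM2, RM3, RM4, RM5.
RM2 starts after RM1 ends, so RM1 has no further overlaps.
RM3 starts after RM2 ends, so RM2 has no further overlaps.
RM4 starts after RM3 ends, so RM3 has no further overlaps.
RM5 starts after RM4 ends.

none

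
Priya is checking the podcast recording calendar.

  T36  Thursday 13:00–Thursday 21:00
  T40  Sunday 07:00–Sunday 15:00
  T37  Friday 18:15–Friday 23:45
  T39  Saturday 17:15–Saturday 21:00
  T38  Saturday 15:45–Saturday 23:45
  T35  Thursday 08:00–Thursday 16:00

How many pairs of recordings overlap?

2

Sorted by start: T35, T36, T37, T38, T39, T40.
T36 starts before T35 ends → T35 and T36 overlap.
T37 starts after T35 ends; T35 is clear from here.
T37 starts after T36 ends; T36 is clear from here.
T38 starts after T37 ends; T37 is clear from here.
T39 starts before T38 ends → T38 and T39 overlap.
T40 starts after T38 ends.
T40 starts after T39 ends.
Overlapping pairs: T35 & T36, T38 & T39 — 2 in total.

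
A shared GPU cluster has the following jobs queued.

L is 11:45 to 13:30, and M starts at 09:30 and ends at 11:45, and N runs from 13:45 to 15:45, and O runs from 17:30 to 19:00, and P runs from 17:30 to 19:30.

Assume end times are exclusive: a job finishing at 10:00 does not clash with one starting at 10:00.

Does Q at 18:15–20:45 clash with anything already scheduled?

M: ends 11:45 at or before Q starts 18:15 → clear.
L: ends 13:30 at or before Q starts 18:15 → clear.
N: ends 15:45 at or before Q starts 18:15 → clear.
O: starts 17:30 before Q ends 20:45, and ends 19:00 after Q starts 18:15 → overlap.
P: starts 17:30 before Q ends 20:45, and ends 19:30 after Q starts 18:15 → overlap.
Q overlaps O, P.

Yes — it overlaps O, P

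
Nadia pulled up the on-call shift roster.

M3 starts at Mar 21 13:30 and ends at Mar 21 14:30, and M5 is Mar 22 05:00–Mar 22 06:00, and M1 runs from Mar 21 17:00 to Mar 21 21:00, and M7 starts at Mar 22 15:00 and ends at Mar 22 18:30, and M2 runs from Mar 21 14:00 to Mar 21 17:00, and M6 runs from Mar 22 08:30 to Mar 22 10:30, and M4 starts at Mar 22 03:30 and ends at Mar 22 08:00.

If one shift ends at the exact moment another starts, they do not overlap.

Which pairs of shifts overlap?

M2 & M3, M4 & M5

Sorted by start: M3, M2, M1, M4, M5, M6, M7.
M2 starts before M3 ends → M3 and M2 overlap.
M1 starts after M3 ends, so M3 has no further overlaps.
M1 starts exactly when M2 ends (back-to-back, no overlap), so M2 has no further overlaps.
M4 starts after M1 ends, so M1 has no further overlaps.
M5 starts before M4 ends → M4 and M5 overlap.
M6 starts after M4 ends, so M4 has no further overlaps.
M6 starts after M5 ends, so M5 has no further overlaps.
M7 starts after M6 ends.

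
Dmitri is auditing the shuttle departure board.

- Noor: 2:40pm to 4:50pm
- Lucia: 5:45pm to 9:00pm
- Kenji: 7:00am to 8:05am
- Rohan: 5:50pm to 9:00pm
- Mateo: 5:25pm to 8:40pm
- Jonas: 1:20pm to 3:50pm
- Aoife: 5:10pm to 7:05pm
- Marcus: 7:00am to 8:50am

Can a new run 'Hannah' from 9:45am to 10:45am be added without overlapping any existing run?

Kenji: ends 8:05am at or before Hannah starts 9:45am → clear.
Marcus: ends 8:50am at or before Hannah starts 9:45am → clear.
Jonas: starts 1:20pm at or after Hannah ends 10:45am → clear.
Noor: starts 2:40pm at or after Hannah ends 10:45am → clear.
Aoife: starts 5:10pm at or after Hannah ends 10:45am → clear.
Mateo: starts 5:25pm at or after Hannah ends 10:45am → clear.
Lucia: starts 5:45pm at or after Hannah ends 10:45am → clear.
Rohan: starts 5:50pm at or after Hannah ends 10:45am → clear.

Yes — the slot is free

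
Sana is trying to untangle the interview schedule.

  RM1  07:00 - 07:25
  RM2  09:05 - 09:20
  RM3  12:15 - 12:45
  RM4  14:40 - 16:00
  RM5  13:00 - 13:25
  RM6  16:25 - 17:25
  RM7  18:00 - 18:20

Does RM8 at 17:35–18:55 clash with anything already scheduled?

RM1: ends 07:25 at or before RM8 starts 17:35 → clear.
RM2: ends 09:20 at or before RM8 starts 17:35 → clear.
RM3: ends 12:45 at or before RM8 starts 17:35 → clear.
RM5: ends 13:25 at or before RM8 starts 17:35 → clear.
RM4: ends 16:00 at or before RM8 starts 17:35 → clear.
RM6: ends 17:25 at or before RM8 starts 17:35 → clear.
RM7: starts 18:00 before RM8 ends 18:55, and ends 18:20 after RM8 starts 17:35 → overlap.
RM8 overlaps RM7.

Yes — it overlaps RM7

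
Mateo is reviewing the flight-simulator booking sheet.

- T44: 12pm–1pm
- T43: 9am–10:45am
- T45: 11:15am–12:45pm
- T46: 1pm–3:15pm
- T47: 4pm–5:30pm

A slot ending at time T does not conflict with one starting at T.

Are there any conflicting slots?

Two intervals overlap when each starts before the other ends.
Sorted by start: T43, T45, T44, T46, T47.
T45 starts after T43 ends; T43 is clear from here.
T44 starts before T45 ends → T45 and T44 overlap.
That's a conflict, so the schedule is not conflict-free.

Yes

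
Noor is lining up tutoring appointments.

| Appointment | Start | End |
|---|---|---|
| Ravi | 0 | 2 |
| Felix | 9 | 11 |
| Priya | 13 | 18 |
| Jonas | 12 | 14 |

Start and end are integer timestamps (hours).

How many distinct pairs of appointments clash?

1

Sorted by start: Ravi, Felix, Jonas, Priya.
Felix starts after Ravi ends, so nothing later overlaps Ravi either.
Jonas starts after Felix ends, so nothing later overlaps Felix either.
Priya starts before Jonas ends → Jonas and Priya overlap.
Overlapping pairs: Jonas & Priya — 1 in total.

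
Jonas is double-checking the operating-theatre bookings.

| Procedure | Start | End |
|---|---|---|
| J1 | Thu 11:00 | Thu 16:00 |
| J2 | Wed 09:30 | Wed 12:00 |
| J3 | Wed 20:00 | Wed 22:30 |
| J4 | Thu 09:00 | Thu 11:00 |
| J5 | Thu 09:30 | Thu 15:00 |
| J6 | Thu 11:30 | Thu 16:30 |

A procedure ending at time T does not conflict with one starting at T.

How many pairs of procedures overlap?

4

Sorted by start: J2, J3, J4, J5, J1, J6.
J3 starts after J2 ends, so nothing later overlaps J2 either.
J4 starts after J3 ends, so nothing later overlaps J3 either.
J5 starts before J4 ends → J4 and J5 overlap.
J1 starts exactly when J4 ends (back-to-back, no overlap), so nothing later overlaps J4 either.
J1 starts before J5 ends → J5 and J1 overlap.
J6 starts before J5 ends → J5 and J6 overlap.
J6 starts before J1 ends → J1 and J6 overlap.
Overlapping pairs: J1 & J5, J1 & J6, J4 & J5, J5 & J6 — 4 in total.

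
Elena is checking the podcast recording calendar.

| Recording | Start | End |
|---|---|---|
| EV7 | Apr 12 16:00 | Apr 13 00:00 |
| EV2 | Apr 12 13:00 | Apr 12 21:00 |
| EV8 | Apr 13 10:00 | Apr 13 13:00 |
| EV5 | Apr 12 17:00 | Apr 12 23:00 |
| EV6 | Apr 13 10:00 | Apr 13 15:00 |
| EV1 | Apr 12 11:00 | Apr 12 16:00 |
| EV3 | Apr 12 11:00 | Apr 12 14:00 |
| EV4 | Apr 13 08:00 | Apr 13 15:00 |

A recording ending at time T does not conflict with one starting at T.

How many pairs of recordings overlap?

Two intervals overlap when each starts before the other ends.
Sorted by start: EV1, EV3, EV2, EV7, EV5, EV4, EV6, EV8.
EV3 starts before EV1 ends → EV1 and EV3 overlap.
EV2 starts before EV1 ends → EV1 and EV2 overlap.
EV7 starts exactly when EV1 ends (back-to-back, no overlap), so nothing later overlaps EV1 either.
EV2 starts before EV3 ends → EV3 and EV2 overlap.
EV7 starts after EV3 ends, so nothing later overlaps EV3 either.
EV7 starts before EV2 ends → EV2 and EV7 overlap.
EV5 starts before EV2 ends → EV2 and EV5 overlap.
EV4 starts after EV2 ends, so nothing later overlaps EV2 either.
EV5 starts before EV7 ends → EV7 and EV5 overlap.
EV4 starts after EV7 ends, so nothing later overlaps EV7 either.
EV4 starts after EV5 ends, so nothing later overlaps EV5 either.
EV6 starts before EV4 ends → EV4 and EV6 overlap.
EV8 starts before EV4 ends → EV4 and EV8 overlap.
EV8 starts before EV6 ends → EV6 and EV8 overlap.
Overlapping pairs: EV1 & EV2, EV1 & EV3, EV2 & EV3, EV2 & EV5, EV2 & EV7, EV4 & EV6, EV4 & EV8, EV5 & EV7, EV6 & EV8 — 9 in total.

9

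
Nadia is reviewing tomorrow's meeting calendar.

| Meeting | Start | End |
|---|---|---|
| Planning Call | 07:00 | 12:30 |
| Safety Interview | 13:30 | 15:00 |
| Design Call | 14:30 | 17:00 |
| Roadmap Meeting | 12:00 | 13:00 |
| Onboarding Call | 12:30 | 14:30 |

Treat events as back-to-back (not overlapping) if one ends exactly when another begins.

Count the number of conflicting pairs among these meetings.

4

Sorted by start: Planning Call, Roadmap Meeting, Onboarding Call, Safety Interview, Design Call.
Roadmap Meeting starts before Planning Call ends → Planning Call and Roadmap Meeting overlap.
Onboarding Call starts exactly when Planning Call ends (back-to-back, no overlap), so nothing later overlaps Planning Call either.
Onboarding Call starts before Roadmap Meeting ends → Roadmap Meeting and Onboarding Call overlap.
Safety Interview starts after Roadmap Meeting ends, so nothing later overlaps Roadmap Meeting either.
Safety Interview starts before Onboarding Call ends → Onboarding Call and Safety Interview overlap.
Design Call starts exactly when Onboarding Call ends (back-to-back, no overlap).
Design Call starts before Safety Interview ends → Safety Interview and Design Call overlap.
Overlapping pairs: Design Call & Safety Interview, Onboarding Call & Roadmap Meeting, Onboarding Call & Safety Interview, Planning Call & Roadmap Meeting — 4 in total.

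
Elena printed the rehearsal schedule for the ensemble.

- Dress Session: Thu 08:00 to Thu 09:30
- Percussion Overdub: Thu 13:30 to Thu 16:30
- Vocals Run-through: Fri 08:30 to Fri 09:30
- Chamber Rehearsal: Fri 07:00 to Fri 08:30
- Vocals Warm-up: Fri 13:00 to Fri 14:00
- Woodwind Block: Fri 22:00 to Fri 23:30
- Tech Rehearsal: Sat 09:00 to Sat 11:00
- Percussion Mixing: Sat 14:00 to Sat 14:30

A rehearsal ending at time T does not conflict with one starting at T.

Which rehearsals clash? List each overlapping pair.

Sorted by start: Dress Session, Percussion Overdub, Chamber Rehearsal, Vocals Run-through, Vocals Warm-up, Woodwind Block, Tech Rehearsal, Percussion Mixing.
Percussion Overdub starts after Dress Session ends, so Dress Session has no further overlaps.
Chamber Rehearsal starts after Percussion Overdub ends, so Percussion Overdub has no further overlaps.
Vocals Run-through starts exactly when Chamber Rehearsal ends (back-to-back, no overlap), so Chamber Rehearsal has no further overlaps.
Vocals Warm-up starts after Vocals Run-through ends, so Vocals Run-through has no further overlaps.
Woodwind Block starts after Vocals Warm-up ends, so Vocals Warm-up has no further overlaps.
Tech Rehearsal starts after Woodwind Block ends, so Woodwind Block has no further overlaps.
Percussion Mixing starts after Tech Rehearsal ends.

none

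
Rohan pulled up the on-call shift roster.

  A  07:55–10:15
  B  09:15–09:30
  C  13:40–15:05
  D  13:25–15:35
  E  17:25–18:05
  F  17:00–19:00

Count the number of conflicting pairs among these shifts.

Sorted by start: A, B, D, C, F, E.
B starts before A ends → A and B overlap.
D starts after A ends — done with A.
D starts after B ends — done with B.
C starts before D ends → D and C overlap.
F starts after D ends — done with D.
F starts after C ends — done with C.
E starts before F ends → F and E overlap.
Overlapping pairs: A & B, C & D, E & F — 3 in total.

3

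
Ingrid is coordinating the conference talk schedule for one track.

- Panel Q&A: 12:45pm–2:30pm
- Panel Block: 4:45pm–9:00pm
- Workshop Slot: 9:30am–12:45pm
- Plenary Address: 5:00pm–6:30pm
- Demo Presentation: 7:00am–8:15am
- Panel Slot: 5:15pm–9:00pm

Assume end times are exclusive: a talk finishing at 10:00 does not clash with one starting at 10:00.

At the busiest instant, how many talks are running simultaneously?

3

Sort all start/end points and keep a running count:
7:00am start Demo Presentation → 1
8:15am end Demo Presentation → 0
9:30am start Workshop Slot → 1
12:45pm end Workshop Slot → 0
12:45pm start Panel Q&A → 1
2:30pm end Panel Q&A → 0
4:45pm start Panel Block → 1
5:00pm start Plenary Address → 2
5:15pm start Panel Slot → 3
6:30pm end Plenary Address → 2
9:00pm end Panel Block → 1
9:00pm end Panel Slot → 0
Peak is 3, at 5:15pm (Panel Block, Panel Slot, Plenary Address).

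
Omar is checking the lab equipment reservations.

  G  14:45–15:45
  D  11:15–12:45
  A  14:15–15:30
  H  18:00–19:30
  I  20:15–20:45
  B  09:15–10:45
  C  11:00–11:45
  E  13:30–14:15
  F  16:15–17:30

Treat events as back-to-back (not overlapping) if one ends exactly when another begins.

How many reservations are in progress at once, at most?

2

Sweep the timeline, counting +1 at each start and −1 at each end (ends before starts at a tie):
09:15 start B → 1
10:45 end B → 0
11:00 start C → 1
11:15 start D → 2
11:45 end C → 1
12:45 end D → 0
13:30 start E → 1
14:15 end E → 0
14:15 start A → 1
14:45 start G → 2
15:30 end A → 1
15:45 end G → 0
16:15 start F → 1
17:30 end F → 0
18:00 start H → 1
19:30 end H → 0
20:15 start I → 1
20:45 end I → 0
Peak is 2, at 11:15 (C, D).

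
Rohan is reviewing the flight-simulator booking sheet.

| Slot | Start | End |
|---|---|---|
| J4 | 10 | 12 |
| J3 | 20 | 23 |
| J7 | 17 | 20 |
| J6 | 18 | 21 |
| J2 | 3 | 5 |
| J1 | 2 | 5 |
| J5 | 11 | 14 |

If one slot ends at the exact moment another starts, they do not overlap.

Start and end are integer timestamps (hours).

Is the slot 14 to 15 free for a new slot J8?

Yes — the slot is free

J1: ends 5 at or before J8 starts 14 → clear.
J2: ends 5 at or before J8 starts 14 → clear.
J4: ends 12 at or before J8 starts 14 → clear.
J5: ends 14 at or before J8 starts 14 → clear.
J7: starts 17 at or after J8 ends 15 → clear.
J6: starts 18 at or after J8 ends 15 → clear.
J3: starts 20 at or after J8 ends 15 → clear.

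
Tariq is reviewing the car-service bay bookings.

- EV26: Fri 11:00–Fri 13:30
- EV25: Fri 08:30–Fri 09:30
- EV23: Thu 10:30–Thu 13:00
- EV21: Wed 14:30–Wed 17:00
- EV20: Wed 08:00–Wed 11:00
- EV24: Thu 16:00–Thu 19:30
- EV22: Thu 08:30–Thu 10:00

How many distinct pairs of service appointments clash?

0

Check each pair: they overlap iff neither finishes before the other starts.
Sorted by start: EV20, EV21, EV22, EV23, EV24, EV25, EV26.
EV21 starts after EV20 ends — done with EV20.
EV22 starts after EV21 ends — done with EV21.
EV23 starts after EV22 ends — done with EV22.
EV24 starts after EV23 ends — done with EV23.
EV25 starts after EV24 ends — done with EV24.
EV26 starts after EV25 ends.
No pair overlaps.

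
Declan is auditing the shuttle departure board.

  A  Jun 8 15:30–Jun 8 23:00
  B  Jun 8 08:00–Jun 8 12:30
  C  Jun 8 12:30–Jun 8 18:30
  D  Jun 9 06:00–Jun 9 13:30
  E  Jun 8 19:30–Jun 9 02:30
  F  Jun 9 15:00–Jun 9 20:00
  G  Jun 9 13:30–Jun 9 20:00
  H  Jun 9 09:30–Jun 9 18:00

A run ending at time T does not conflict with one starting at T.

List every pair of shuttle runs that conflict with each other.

A & C, A & E, D & H, F & G, F & H, G & H

Check each pair: they overlap iff neither finishes before the other starts.
Sorted by start: B, C, A, E, D, H, G, F.
C starts exactly when B ends (back-to-back, no overlap); B is clear from here.
A starts before C ends → C and A overlap.
E starts after C ends; C is clear from here.
E starts before A ends → A and E overlap.
D starts after A ends; A is clear from here.
D starts after E ends; E is clear from here.
H starts before D ends → D and H overlap.
G starts exactly when D ends (back-to-back, no overlap); D is clear from here.
G starts before H ends → H and G overlap.
F starts before H ends → H and F overlap.
F starts before G ends → G and F overlap.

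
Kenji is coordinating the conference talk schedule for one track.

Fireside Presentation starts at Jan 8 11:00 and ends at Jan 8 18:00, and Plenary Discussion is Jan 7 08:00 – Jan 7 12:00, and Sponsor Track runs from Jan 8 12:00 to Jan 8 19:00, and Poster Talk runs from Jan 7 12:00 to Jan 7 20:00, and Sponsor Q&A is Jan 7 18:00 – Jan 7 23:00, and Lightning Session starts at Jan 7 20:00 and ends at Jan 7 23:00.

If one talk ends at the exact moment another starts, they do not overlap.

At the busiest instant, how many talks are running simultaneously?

2

Sort all start/end points and keep a running count:
Jan 7 08:00 start Plenary Discussion → 1
Jan 7 12:00 end Plenary Discussion → 0
Jan 7 12:00 start Poster Talk → 1
Jan 7 18:00 start Sponsor Q&A → 2
Jan 7 20:00 end Poster Talk → 1
Jan 7 20:00 start Lightning Session → 2
Jan 7 23:00 end Lightning Session → 1
Jan 7 23:00 end Sponsor Q&A → 0
Jan 8 11:00 start Fireside Presentation → 1
Jan 8 12:00 start Sponsor Track → 2
Jan 8 18:00 end Fireside Presentation → 1
Jan 8 19:00 end Sponsor Track → 0
Peak is 2, at Jan 7 18:00 (Poster Talk, Sponsor Q&A).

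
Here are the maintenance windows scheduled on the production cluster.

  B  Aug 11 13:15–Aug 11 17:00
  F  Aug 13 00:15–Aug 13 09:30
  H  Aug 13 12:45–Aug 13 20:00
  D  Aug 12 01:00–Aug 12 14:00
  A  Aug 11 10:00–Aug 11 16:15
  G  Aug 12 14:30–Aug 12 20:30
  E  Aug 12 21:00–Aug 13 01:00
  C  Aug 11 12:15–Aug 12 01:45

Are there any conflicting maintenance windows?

Yes

Check each pair: they overlap iff neither finishes before the other starts.
Sorted by start: A, C, B, D, G, E, F, H.
C starts before A ends → A and C overlap.
That's a conflict, so the schedule is not conflict-free.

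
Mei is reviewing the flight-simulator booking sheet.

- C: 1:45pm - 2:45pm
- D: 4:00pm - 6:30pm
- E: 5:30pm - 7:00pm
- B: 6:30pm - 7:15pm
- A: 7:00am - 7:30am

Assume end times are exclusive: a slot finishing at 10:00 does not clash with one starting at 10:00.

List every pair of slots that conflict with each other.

B & E, D & E

Two intervals overlap when each starts before the other ends.
Sorted by start: A, C, D, E, B.
C starts after A ends — done with A.
D starts after C ends — done with C.
E starts before D ends → D and E overlap.
B starts exactly when D ends (back-to-back, no overlap).
B starts before E ends → E and B overlap.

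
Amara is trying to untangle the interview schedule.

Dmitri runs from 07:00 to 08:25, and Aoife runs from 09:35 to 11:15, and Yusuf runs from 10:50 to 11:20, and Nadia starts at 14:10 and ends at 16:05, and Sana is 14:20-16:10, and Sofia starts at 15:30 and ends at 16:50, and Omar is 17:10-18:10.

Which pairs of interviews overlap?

Aoife & Yusuf, Nadia & Sana, Nadia & Sofia, Sana & Sofia

Sorted by start: Dmitri, Aoife, Yusuf, Nadia, Sana, Sofia, Omar.
Aoife starts after Dmitri ends — done with Dmitri.
Yusuf starts before Aoife ends → Aoife and Yusuf overlap.
Nadia starts after Aoife ends — done with Aoife.
Nadia starts after Yusuf ends — done with Yusuf.
Sana starts before Nadia ends → Nadia and Sana overlap.
Sofia starts before Nadia ends → Nadia and Sofia overlap.
Omar starts after Nadia ends.
Sofia starts before Sana ends → Sana and Sofia overlap.
Omar starts after Sana ends.
Omar starts after Sofia ends.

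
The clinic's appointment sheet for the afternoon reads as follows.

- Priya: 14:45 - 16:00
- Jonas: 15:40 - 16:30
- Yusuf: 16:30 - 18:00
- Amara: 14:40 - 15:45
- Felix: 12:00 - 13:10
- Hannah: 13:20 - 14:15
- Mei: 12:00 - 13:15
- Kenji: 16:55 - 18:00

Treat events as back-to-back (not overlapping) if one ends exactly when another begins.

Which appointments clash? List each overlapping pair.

Amara & Jonas, Amara & Priya, Felix & Mei, Jonas & Priya, Kenji & Yusuf

Sorted by start: Felix, Mei, Hannah, Amara, Priya, Jonas, Yusuf, Kenji.
Mei starts before Felix ends → Felix and Mei overlap.
Hannah starts after Felix ends, so Felix has no further overlaps.
Hannah starts after Mei ends, so Mei has no further overlaps.
Amara starts after Hannah ends, so Hannah has no further overlaps.
Priya starts before Amara ends → Amara and Priya overlap.
Jonas starts before Amara ends → Amara and Jonas overlap.
Yusuf starts after Amara ends, so Amara has no further overlaps.
Jonas starts before Priya ends → Priya and Jonas overlap.
Yusuf starts after Priya ends, so Priya has no further overlaps.
Yusuf starts exactly when Jonas ends (back-to-back, no overlap), so Jonas has no further overlaps.
Kenji starts before Yusuf ends → Yusuf and Kenji overlap.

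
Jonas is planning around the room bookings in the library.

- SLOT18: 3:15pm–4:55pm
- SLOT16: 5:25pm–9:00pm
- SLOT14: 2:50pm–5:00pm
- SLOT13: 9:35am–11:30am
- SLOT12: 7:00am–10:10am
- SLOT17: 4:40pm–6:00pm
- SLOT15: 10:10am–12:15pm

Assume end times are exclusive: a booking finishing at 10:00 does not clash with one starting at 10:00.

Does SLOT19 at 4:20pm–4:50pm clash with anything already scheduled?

Yes — it overlaps SLOT14, SLOT17, SLOT18

SLOT12: ends 10:10am at or before SLOT19 starts 4:20pm → clear.
SLOT13: ends 11:30am at or before SLOT19 starts 4:20pm → clear.
SLOT15: ends 12:15pm at or before SLOT19 starts 4:20pm → clear.
SLOT14: starts 2:50pm before SLOT19 ends 4:50pm, and ends 5:00pm after SLOT19 starts 4:20pm → overlap.
SLOT18: starts 3:15pm before SLOT19 ends 4:50pm, and ends 4:55pm after SLOT19 starts 4:20pm → overlap.
SLOT17: starts 4:40pm before SLOT19 ends 4:50pm, and ends 6:00pm after SLOT19 starts 4:20pm → overlap.
SLOT16: starts 5:25pm at or after SLOT19 ends 4:50pm → clear.
SLOT19 overlaps SLOT14, SLOT17, SLOT18.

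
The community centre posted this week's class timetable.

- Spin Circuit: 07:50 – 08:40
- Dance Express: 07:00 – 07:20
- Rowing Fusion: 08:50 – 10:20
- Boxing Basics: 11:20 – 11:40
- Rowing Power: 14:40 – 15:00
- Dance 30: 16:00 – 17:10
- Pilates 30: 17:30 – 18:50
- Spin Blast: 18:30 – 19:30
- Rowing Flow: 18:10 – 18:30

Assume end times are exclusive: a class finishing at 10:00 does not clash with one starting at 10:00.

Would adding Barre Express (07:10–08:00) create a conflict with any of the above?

Yes — it overlaps Dance Express, Spin Circuit

Dance Express: starts 07:00 before Barre Express ends 08:00, and ends 07:20 after Barre Express starts 07:10 → overlap.
Spin Circuit: starts 07:50 before Barre Express ends 08:00, and ends 08:40 after Barre Express starts 07:10 → overlap.
Rowing Fusion: starts 08:50 at or after Barre Express ends 08:00 → clear.
Boxing Basics: starts 11:20 at or after Barre Express ends 08:00 → clear.
Rowing Power: starts 14:40 at or after Barre Express ends 08:00 → clear.
Dance 30: starts 16:00 at or after Barre Express ends 08:00 → clear.
Pilates 30: starts 17:30 at or after Barre Express ends 08:00 → clear.
Rowing Flow: starts 18:10 at or after Barre Express ends 08:00 → clear.
Spin Blast: starts 18:30 at or after Barre Express ends 08:00 → clear.
Barre Express overlaps Spin Circuit, Dance Express.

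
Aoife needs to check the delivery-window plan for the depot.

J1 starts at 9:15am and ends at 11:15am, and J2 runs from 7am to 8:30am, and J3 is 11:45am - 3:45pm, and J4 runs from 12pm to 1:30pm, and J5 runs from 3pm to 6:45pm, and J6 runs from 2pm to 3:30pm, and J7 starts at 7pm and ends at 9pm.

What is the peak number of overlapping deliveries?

Sort all start/end points and keep a running count:
7am start J2 → 1
8:30am end J2 → 0
9:15am start J1 → 1
11:15am end J1 → 0
11:45am start J3 → 1
12pm start J4 → 2
1:30pm end J4 → 1
2pm start J6 → 2
3pm start J5 → 3
3:30pm end J6 → 2
3:45pm end J3 → 1
6:45pm end J5 → 0
7pm start J7 → 1
9pm end J7 → 0
Peak is 3, at 3pm (J3, J5, J6).

3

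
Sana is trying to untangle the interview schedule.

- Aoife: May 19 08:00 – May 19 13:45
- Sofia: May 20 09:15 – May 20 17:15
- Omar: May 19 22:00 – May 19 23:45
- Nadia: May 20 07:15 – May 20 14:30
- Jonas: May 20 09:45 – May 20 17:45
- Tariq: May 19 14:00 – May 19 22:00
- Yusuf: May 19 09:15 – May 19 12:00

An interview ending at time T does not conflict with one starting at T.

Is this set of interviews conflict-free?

No

Sorted by start: Aoife, Yusuf, Tariq, Omar, Nadia, Sofia, Jonas.
Yusuf starts before Aoife ends → Aoife and Yusuf overlap.
That's a conflict, so the schedule is not conflict-free.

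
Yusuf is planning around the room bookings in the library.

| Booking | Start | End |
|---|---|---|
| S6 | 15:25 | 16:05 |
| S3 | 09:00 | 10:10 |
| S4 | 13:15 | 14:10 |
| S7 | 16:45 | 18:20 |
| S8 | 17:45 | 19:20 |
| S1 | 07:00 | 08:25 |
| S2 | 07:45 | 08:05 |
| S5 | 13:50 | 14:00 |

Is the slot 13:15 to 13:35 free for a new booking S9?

No — it overlaps S4

S1: ends 08:25 at or before S9 starts 13:15 → clear.
S2: ends 08:05 at or before S9 starts 13:15 → clear.
S3: ends 10:10 at or before S9 starts 13:15 → clear.
S4: starts 13:15 before S9 ends 13:35, and ends 14:10 after S9 starts 13:15 → overlap.
S5: starts 13:50 at or after S9 ends 13:35 → clear.
S6: starts 15:25 at or after S9 ends 13:35 → clear.
S7: starts 16:45 at or after S9 ends 13:35 → clear.
S8: starts 17:45 at or after S9 ends 13:35 → clear.
S9 overlaps S4.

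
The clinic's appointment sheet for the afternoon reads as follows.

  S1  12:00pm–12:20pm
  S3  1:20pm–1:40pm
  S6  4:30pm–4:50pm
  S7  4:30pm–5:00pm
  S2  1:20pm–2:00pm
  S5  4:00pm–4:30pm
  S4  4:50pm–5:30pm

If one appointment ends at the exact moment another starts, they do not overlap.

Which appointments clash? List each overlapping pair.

S2 & S3, S4 & S7, S6 & S7

Sorted by start: S1, S2, S3, S5, S6, S7, S4.
S2 starts after S1 ends, so S1 has no further overlaps.
S3 starts before S2 ends → S2 and S3 overlap.
S5 starts after S2 ends, so S2 has no further overlaps.
S5 starts after S3 ends, so S3 has no further overlaps.
S6 starts exactly when S5 ends (back-to-back, no overlap), so S5 has no further overlaps.
S7 starts before S6 ends → S6 and S7 overlap.
S4 starts exactly when S6 ends (back-to-back, no overlap).
S4 starts before S7 ends → S7 and S4 overlap.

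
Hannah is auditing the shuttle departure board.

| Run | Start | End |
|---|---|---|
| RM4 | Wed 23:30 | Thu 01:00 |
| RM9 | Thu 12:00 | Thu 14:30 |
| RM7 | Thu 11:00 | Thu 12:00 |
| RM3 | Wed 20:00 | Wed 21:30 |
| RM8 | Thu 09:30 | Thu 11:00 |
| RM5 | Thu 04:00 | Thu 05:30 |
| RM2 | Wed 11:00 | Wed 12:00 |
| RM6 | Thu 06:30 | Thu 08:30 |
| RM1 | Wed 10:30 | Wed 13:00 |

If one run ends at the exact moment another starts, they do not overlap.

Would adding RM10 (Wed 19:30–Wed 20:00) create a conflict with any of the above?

No — it doesn't clash with anything

RM1: ends Wed 13:00 at or before RM10 starts Wed 19:30 → clear.
RM2: ends Wed 12:00 at or before RM10 starts Wed 19:30 → clear.
RM3: starts Wed 20:00 at or after RM10 ends Wed 20:00 → clear.
RM4: starts Wed 23:30 at or after RM10 ends Wed 20:00 → clear.
RM5: starts Thu 04:00 at or after RM10 ends Wed 20:00 → clear.
RM6: starts Thu 06:30 at or after RM10 ends Wed 20:00 → clear.
RM8: starts Thu 09:30 at or after RM10 ends Wed 20:00 → clear.
RM7: starts Thu 11:00 at or after RM10 ends Wed 20:00 → clear.
RM9: starts Thu 12:00 at or after RM10 ends Wed 20:00 → clear.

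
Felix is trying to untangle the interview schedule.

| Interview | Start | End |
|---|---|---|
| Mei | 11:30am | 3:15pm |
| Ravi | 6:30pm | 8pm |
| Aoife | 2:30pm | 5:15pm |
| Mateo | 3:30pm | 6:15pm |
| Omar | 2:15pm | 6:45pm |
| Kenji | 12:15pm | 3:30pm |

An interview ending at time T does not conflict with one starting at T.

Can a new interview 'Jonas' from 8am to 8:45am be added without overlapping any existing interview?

Yes — the slot is free

Mei: starts 11:30am at or after Jonas ends 8:45am → clear.
Kenji: starts 12:15pm at or after Jonas ends 8:45am → clear.
Omar: starts 2:15pm at or after Jonas ends 8:45am → clear.
Aoife: starts 2:30pm at or after Jonas ends 8:45am → clear.
Mateo: starts 3:30pm at or after Jonas ends 8:45am → clear.
Ravi: starts 6:30pm at or after Jonas ends 8:45am → clear.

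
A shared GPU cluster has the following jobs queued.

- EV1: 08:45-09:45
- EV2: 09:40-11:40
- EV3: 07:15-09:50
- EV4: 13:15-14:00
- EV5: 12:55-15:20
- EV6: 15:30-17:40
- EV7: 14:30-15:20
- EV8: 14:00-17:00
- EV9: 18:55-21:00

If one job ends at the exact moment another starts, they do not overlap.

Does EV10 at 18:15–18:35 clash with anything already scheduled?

No — it doesn't clash with anything

EV3: ends 09:50 at or before EV10 starts 18:15 → clear.
EV1: ends 09:45 at or before EV10 starts 18:15 → clear.
EV2: ends 11:40 at or before EV10 starts 18:15 → clear.
EV5: ends 15:20 at or before EV10 starts 18:15 → clear.
EV4: ends 14:00 at or before EV10 starts 18:15 → clear.
EV8: ends 17:00 at or before EV10 starts 18:15 → clear.
EV7: ends 15:20 at or before EV10 starts 18:15 → clear.
EV6: ends 17:40 at or before EV10 starts 18:15 → clear.
EV9: starts 18:55 at or after EV10 ends 18:35 → clear.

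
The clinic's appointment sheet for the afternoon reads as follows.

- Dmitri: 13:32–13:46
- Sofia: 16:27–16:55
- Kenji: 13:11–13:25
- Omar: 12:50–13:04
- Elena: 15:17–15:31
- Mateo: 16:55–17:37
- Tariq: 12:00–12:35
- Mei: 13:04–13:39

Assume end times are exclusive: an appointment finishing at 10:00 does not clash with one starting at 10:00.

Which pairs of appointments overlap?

Dmitri & Mei, Kenji & Mei

Sorted by start: Tariq, Omar, Mei, Kenji, Dmitri, Elena, Sofia, Mateo.
Omar starts after Tariq ends; Tariq is clear from here.
Mei starts exactly when Omar ends (back-to-back, no overlap); Omar is clear from here.
Kenji starts before Mei ends → Mei and Kenji overlap.
Dmitri starts before Mei ends → Mei and Dmitri overlap.
Elena starts after Mei ends; Mei is clear from here.
Dmitri starts after Kenji ends; Kenji is clear from here.
Elena starts after Dmitri ends; Dmitri is clear from here.
Sofia starts after Elena ends; Elena is clear from here.
Mateo starts exactly when Sofia ends (back-to-back, no overlap).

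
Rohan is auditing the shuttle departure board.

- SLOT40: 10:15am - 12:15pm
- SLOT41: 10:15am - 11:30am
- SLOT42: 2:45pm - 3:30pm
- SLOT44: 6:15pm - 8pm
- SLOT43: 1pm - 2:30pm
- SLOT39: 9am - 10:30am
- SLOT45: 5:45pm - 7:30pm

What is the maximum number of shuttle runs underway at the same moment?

Walk through starts and ends in time order (an end at T is processed before a start at T):
9am start SLOT39 → 1
10:15am start SLOT40 → 2
10:15am start SLOT41 → 3
10:30am end SLOT39 → 2
11:30am end SLOT41 → 1
12:15pm end SLOT40 → 0
1pm start SLOT43 → 1
2:30pm end SLOT43 → 0
2:45pm start SLOT42 → 1
3:30pm end SLOT42 → 0
5:45pm start SLOT45 → 1
6:15pm start SLOT44 → 2
7:30pm end SLOT45 → 1
8pm end SLOT44 → 0
Peak is 3, at 10:15am (SLOT39, SLOT40, SLOT41).

3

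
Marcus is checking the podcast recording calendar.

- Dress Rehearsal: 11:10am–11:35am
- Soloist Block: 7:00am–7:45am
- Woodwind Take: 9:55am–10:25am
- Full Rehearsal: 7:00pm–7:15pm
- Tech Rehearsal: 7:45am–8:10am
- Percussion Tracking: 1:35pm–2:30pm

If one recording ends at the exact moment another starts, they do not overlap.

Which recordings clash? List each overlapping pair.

none

Sorted by start: Soloist Block, Tech Rehearsal, Woodwind Take, Dress Rehearsal, Percussion Tracking, Full Rehearsal.
Tech Rehearsal starts exactly when Soloist Block ends (back-to-back, no overlap); Soloist Block is clear from here.
Woodwind Take starts after Tech Rehearsal ends; Tech Rehearsal is clear from here.
Dress Rehearsal starts after Woodwind Take ends; Woodwind Take is clear from here.
Percussion Tracking starts after Dress Rehearsal ends; Dress Rehearsal is clear from here.
Full Rehearsal starts after Percussion Tracking ends.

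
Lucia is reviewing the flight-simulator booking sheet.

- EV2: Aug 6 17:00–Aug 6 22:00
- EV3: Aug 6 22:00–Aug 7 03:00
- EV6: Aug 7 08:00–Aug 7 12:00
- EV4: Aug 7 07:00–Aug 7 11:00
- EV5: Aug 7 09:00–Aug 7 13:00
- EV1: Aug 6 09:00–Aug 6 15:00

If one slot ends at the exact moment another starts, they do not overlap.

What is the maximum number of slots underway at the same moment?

3

Sweep the timeline, counting +1 at each start and −1 at each end (ends before starts at a tie):
Aug 6 09:00 start EV1 → 1
Aug 6 15:00 end EV1 → 0
Aug 6 17:00 start EV2 → 1
Aug 6 22:00 end EV2 → 0
Aug 6 22:00 start EV3 → 1
Aug 7 03:00 end EV3 → 0
Aug 7 07:00 start EV4 → 1
Aug 7 08:00 start EV6 → 2
Aug 7 09:00 start EV5 → 3
Aug 7 11:00 end EV4 → 2
Aug 7 12:00 end EV6 → 1
Aug 7 13:00 end EV5 → 0
Peak is 3, at Aug 7 09:00 (EV4, EV5, EV6).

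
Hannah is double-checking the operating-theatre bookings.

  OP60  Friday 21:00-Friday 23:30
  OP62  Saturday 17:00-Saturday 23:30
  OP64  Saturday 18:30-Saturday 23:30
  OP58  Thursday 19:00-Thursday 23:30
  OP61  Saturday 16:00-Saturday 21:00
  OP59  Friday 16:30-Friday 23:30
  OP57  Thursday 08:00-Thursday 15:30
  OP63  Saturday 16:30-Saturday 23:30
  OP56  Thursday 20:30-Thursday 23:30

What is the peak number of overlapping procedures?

Walk through starts and ends in time order (an end at T is processed before a start at T):
Thursday 08:00 start OP57 → 1
Thursday 15:30 end OP57 → 0
Thursday 19:00 start OP58 → 1
Thursday 20:30 start OP56 → 2
Thursday 23:30 end OP56 → 1
Thursday 23:30 end OP58 → 0
Friday 16:30 start OP59 → 1
Friday 21:00 start OP60 → 2
Friday 23:30 end OP59 → 1
Friday 23:30 end OP60 → 0
Saturday 16:00 start OP61 → 1
Saturday 16:30 start OP63 → 2
Saturday 17:00 start OP62 → 3
Saturday 18:30 start OP64 → 4
Saturday 21:00 end OP61 → 3
Saturday 23:30 end OP62 → 2
Saturday 23:30 end OP63 → 1
Saturday 23:30 end OP64 → 0
Peak is 4, at Saturday 18:30 (OP61, OP62, OP63, OP64).

4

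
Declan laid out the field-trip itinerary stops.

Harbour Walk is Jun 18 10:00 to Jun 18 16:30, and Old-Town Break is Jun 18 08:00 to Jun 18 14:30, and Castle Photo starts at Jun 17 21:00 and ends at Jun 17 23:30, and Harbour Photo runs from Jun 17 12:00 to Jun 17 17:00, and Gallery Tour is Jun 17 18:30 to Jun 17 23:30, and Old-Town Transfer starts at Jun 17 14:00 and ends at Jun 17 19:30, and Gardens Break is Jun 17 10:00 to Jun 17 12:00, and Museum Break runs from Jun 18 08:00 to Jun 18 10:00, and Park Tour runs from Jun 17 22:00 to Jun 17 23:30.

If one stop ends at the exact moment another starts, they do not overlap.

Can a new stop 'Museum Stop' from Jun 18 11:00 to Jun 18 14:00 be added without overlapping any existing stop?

No — it overlaps Harbour Walk, Old-Town Break

Gardens Break: ends Jun 17 12:00 at or before Museum Stop starts Jun 18 11:00 → clear.
Harbour Photo: ends Jun 17 17:00 at or before Museum Stop starts Jun 18 11:00 → clear.
Old-Town Transfer: ends Jun 17 19:30 at or before Museum Stop starts Jun 18 11:00 → clear.
Gallery Tour: ends Jun 17 23:30 at or before Museum Stop starts Jun 18 11:00 → clear.
Castle Photo: ends Jun 17 23:30 at or before Museum Stop starts Jun 18 11:00 → clear.
Park Tour: ends Jun 17 23:30 at or before Museum Stop starts Jun 18 11:00 → clear.
Museum Break: ends Jun 18 10:00 at or before Museum Stop starts Jun 18 11:00 → clear.
Old-Town Break: starts Jun 18 08:00 before Museum Stop ends Jun 18 14:00, and ends Jun 18 14:30 after Museum Stop starts Jun 18 11:00 → overlap.
Harbour Walk: starts Jun 18 10:00 before Museum Stop ends Jun 18 14:00, and ends Jun 18 16:30 after Museum Stop starts Jun 18 11:00 → overlap.
Museum Stop overlaps Old-Town Break, Harbour Walk.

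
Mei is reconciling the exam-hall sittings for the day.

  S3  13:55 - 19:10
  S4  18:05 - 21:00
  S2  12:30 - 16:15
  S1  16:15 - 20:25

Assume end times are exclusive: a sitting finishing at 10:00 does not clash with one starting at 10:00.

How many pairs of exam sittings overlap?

4

Check each pair: they overlap iff neither finishes before the other starts.
Sorted by start: S2, S3, S1, S4.
S3 starts before S2 ends → S2 and S3 overlap.
S1 starts exactly when S2 ends (back-to-back, no overlap) — done with S2.
S1 starts before S3 ends → S3 and S1 overlap.
S4 starts before S3 ends → S3 and S4 overlap.
S4 starts before S1 ends → S1 and S4 overlap.
Overlapping pairs: S1 & S3, S1 & S4, S2 & S3, S3 & S4 — 4 in total.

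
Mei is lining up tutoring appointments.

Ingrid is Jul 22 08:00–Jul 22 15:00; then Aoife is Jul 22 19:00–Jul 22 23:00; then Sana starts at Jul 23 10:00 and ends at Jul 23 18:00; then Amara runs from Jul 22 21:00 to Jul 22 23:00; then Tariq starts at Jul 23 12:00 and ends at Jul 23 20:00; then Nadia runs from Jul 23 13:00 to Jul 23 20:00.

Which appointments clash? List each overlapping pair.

Amara & Aoife, Nadia & Sana, Nadia & Tariq, Sana & Tariq

Sorted by start: Ingrid, Aoife, Amara, Sana, Tariq, Nadia.
Aoife starts after Ingrid ends — done with Ingrid.
Amara starts before Aoife ends → Aoife and Amara overlap.
Sana starts after Aoife ends — done with Aoife.
Sana starts after Amara ends — done with Amara.
Tariq starts before Sana ends → Sana and Tariq overlap.
Nadia starts before Sana ends → Sana and Nadia overlap.
Nadia starts before Tariq ends → Tariq and Nadia overlap.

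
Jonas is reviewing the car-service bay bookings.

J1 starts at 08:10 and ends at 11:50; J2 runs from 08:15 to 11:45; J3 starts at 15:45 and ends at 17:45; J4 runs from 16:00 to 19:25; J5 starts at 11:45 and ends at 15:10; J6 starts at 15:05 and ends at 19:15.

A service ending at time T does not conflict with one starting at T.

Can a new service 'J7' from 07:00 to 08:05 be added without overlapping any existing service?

J1: starts 08:10 at or after J7 ends 08:05 → clear.
J2: starts 08:15 at or after J7 ends 08:05 → clear.
J5: starts 11:45 at or after J7 ends 08:05 → clear.
J6: starts 15:05 at or after J7 ends 08:05 → clear.
J3: starts 15:45 at or after J7 ends 08:05 → clear.
J4: starts 16:00 at or after J7 ends 08:05 → clear.

Yes — the slot is free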